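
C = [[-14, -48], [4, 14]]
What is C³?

tr C = 0 and det C = -4, so the characteristic polynomial is λ² − (0)λ + (-4) with roots -2 and 2.
Eigenvectors give P = [[4, -3], [-1, 1]] with P⁻¹ = [[1, 3], [1, 4]], and C = P·diag(-2, 2)·P⁻¹.
Then C³ = P·diag(-8, 8)·P⁻¹ = [[-32, -24], [8, 8]] · [[1, 3], [1, 4]] = [[-56, -192], [16, 56]].

[[-56, -192], [16, 56]]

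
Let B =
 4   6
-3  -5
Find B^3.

tr B = -1 and det B = -2, so the characteristic polynomial is λ² − (-1)λ + (-2) with roots -2 and 1.
Eigenvectors give P = [[1, -2], [-1, 1]] with P⁻¹ = [[-1, -2], [-1, -1]], and B = P·diag(-2, 1)·P⁻¹.
Then B^3 = P·diag(-8, 1)·P⁻¹ = [[-8, -2], [8, 1]] · [[-1, -2], [-1, -1]] = [[10, 18], [-9, -17]].

[[10, 18], [-9, -17]]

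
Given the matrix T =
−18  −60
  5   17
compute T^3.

tr T = −1 and det T = −6, so the characteristic polynomial is λ² − (−1)λ + (−6) with roots 2 and −3.
Eigenvectors give P = [[−3, 4], [1, −1]] with P⁻¹ = [[1, 4], [1, 3]], and T = P·diag(2, −3)·P⁻¹.
Then T^3 = P·diag(8, −27)·P⁻¹ = [[−24, −108], [8, 27]] · [[1, 4], [1, 3]] = [[−132, −420], [35, 113]].

[[−132, −420], [35, 113]]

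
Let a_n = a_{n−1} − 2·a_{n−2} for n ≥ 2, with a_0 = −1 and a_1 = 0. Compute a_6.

With companion matrix M = [[1, −2], [1, 0]], [a_n, a_{n−1}]ᵀ = M·[a_{n−1}, a_{n−2}]ᵀ, so [a_6, a_5]ᵀ = M⁵·[a_1, a_0]ᵀ.
M⁵ = [[5, 2], [−1, 6]], giving [a_6, a_5]ᵀ = [[−2], [−6]].

−2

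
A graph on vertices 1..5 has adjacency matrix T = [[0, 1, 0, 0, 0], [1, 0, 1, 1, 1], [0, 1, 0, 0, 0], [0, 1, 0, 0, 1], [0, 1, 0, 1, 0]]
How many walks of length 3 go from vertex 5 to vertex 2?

5

The number of length-3 walks from vertex 5 to vertex 2 is entry (5,2) of T^3, where T is the adjacency matrix.
T^2 = [[1, 0, 1, 1, 1], [0, 4, 0, 1, 1], [1, 0, 1, 1, 1], [1, 1, 1, 2, 1], [1, 1, 1, 1, 2]]
T^3 = [[0, 4, 0, 1, 1], [4, 2, 4, 5, 5], [0, 4, 0, 1, 1], [1, 5, 1, 2, 3], [1, 5, 1, 3, 2]]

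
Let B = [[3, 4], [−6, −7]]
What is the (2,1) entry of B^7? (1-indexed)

−6558

tr B = −4 and det B = 3, so the characteristic polynomial is λ² − (−4)λ + (3) with roots −1 and −3.
Eigenvectors give P = [[1, −2], [−1, 3]] with P⁻¹ = [[3, 2], [1, 1]], and B = P·diag(−1, −3)·P⁻¹.
Then B^7 = P·diag(−1, −2187)·P⁻¹ = [[−1, 4374], [1, −6561]] · [[3, 2], [1, 1]] = [[4371, 4372], [−6558, −6559]].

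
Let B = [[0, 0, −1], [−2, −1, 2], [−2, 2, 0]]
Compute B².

[[2, −2, 0], [−2, 5, 0], [−4, −2, 6]]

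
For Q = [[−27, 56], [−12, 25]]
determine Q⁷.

tr Q = −2 and det Q = −3, so the characteristic polynomial is λ² − (−2)λ + (−3) with roots −3 and 1.
Eigenvectors give P = [[−7, 2], [−3, 1]] with P⁻¹ = [[−1, 2], [−3, 7]], and Q = P·diag(−3, 1)·P⁻¹.
Then Q⁷ = P·diag(−2187, 1)·P⁻¹ = [[15309, 2], [6561, 1]] · [[−1, 2], [−3, 7]] = [[−15315, 30632], [−6564, 13129]].

[[−15315, 30632], [−6564, 13129]]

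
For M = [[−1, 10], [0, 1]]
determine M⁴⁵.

M² = I (check: tr M = 0 and det M = −1), so M⁴⁵ = M since 45 is odd.

[[−1, 10], [0, 1]]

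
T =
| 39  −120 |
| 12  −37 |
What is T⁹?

tr T = 2 and det T = −3, so the characteristic polynomial is λ² − (2)λ + (−3) with roots 3 and −1.
Eigenvectors give P = [[10, 3], [3, 1]] with P⁻¹ = [[1, −3], [−3, 10]], and T = P·diag(3, −1)·P⁻¹.
Then T⁹ = P·diag(19683, −1)·P⁻¹ = [[196830, −3], [59049, −1]] · [[1, −3], [−3, 10]] = [[196839, −590520], [59052, −177157]].

[[196839, −590520], [59052, −177157]]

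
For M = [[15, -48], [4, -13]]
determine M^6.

tr M = 2 and det M = -3, so the characteristic polynomial is λ² − (2)λ + (-3) with roots 3 and -1.
Eigenvectors give P = [[-4, -3], [-1, -1]] with P⁻¹ = [[-1, 3], [1, -4]], and M = P·diag(3, -1)·P⁻¹.
Then M^6 = P·diag(729, 1)·P⁻¹ = [[-2916, -3], [-729, -1]] · [[-1, 3], [1, -4]] = [[2913, -8736], [728, -2183]].

[[2913, -8736], [728, -2183]]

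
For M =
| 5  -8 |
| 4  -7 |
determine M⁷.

tr M = -2 and det M = -3, so the characteristic polynomial is λ² − (-2)λ + (-3) with roots -3 and 1.
Eigenvectors give P = [[-1, 2], [-1, 1]] with P⁻¹ = [[1, -2], [1, -1]], and M = P·diag(-3, 1)·P⁻¹.
Then M⁷ = P·diag(-2187, 1)·P⁻¹ = [[2187, 2], [2187, 1]] · [[1, -2], [1, -1]] = [[2189, -4376], [2188, -4375]].

[[2189, -4376], [2188, -4375]]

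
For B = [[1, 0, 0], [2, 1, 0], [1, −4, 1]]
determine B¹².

[[1, 0, 0], [24, 1, 0], [−516, −48, 1]]

B = I + N where N = [[0, 0, 0], [2, 0, 0], [1, −4, 0]] is strictly lower-triangular, so N³ = 0.
(I + N)¹² = I + 12·N + 66·N² = [[1, 0, 0], [24, 1, 0], [−516, −48, 1]].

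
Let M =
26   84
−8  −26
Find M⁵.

[[416, 1344], [−128, −416]]

tr M = 0 and det M = −4, so the characteristic polynomial is λ² − (0)λ + (−4) with roots −2 and 2.
Eigenvectors give P = [[−3, 7], [1, −2]] with P⁻¹ = [[2, 7], [1, 3]], and M = P·diag(−2, 2)·P⁻¹.
Then M⁵ = P·diag(−32, 32)·P⁻¹ = [[96, 224], [−32, −64]] · [[2, 7], [1, 3]] = [[416, 1344], [−128, −416]].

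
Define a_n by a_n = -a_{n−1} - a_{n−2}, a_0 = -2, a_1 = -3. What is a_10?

-3

With companion matrix A = [[-1, -1], [1, 0]], [a_n, a_{n−1}]ᵀ = A·[a_{n−1}, a_{n−2}]ᵀ, so [a_10, a_9]ᵀ = A⁹·[a_1, a_0]ᵀ.
A⁹ = [[1, 0], [0, 1]], giving [a_10, a_9]ᵀ = [[-3], [-2]].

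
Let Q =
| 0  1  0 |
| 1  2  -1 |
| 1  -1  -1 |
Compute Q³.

Q² = [[1, 2, -1], [1, 6, -1], [-2, 0, 2]]
Q³ = [[1, 6, -1], [5, 14, -5], [2, -4, -2]]

[[1, 6, -1], [5, 14, -5], [2, -4, -2]]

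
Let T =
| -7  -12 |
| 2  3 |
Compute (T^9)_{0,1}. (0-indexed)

-118092

tr T = -4 and det T = 3, so the characteristic polynomial is λ² − (-4)λ + (3) with roots -1 and -3.
Eigenvectors give P = [[-2, -3], [1, 1]] with P⁻¹ = [[1, 3], [-1, -2]], and T = P·diag(-1, -3)·P⁻¹.
Then T^9 = P·diag(-1, -19683)·P⁻¹ = [[2, 59049], [-1, -19683]] · [[1, 3], [-1, -2]] = [[-59047, -118092], [19682, 39363]].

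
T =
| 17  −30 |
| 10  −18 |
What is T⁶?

[[−1931, 3990], [−1330, 2724]]

tr T = −1 and det T = −6, so the characteristic polynomial is λ² − (−1)λ + (−6) with roots 2 and −3.
Eigenvectors give P = [[−2, 3], [−1, 2]] with P⁻¹ = [[−2, 3], [−1, 2]], and T = P·diag(2, −3)·P⁻¹.
Then T⁶ = P·diag(64, 729)·P⁻¹ = [[−128, 2187], [−64, 1458]] · [[−2, 3], [−1, 2]] = [[−1931, 3990], [−1330, 2724]].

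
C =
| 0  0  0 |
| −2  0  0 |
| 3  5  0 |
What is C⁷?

[[0, 0, 0], [0, 0, 0], [0, 0, 0]]

C is strictly triangular, hence nilpotent: C³ = 0, so C⁷ = 0.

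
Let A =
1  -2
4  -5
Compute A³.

[[25, -26], [52, -53]]

tr A = -4 and det A = 3, so the characteristic polynomial is λ² − (-4)λ + (3) with roots -1 and -3.
Eigenvectors give P = [[1, 1], [1, 2]] with P⁻¹ = [[2, -1], [-1, 1]], and A = P·diag(-1, -3)·P⁻¹.
Then A³ = P·diag(-1, -27)·P⁻¹ = [[-1, -27], [-1, -54]] · [[2, -1], [-1, 1]] = [[25, -26], [52, -53]].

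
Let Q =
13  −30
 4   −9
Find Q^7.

[[13117, −32790], [4372, −10929]]

tr Q = 4 and det Q = 3, so the characteristic polynomial is λ² − (4)λ + (3) with roots 3 and 1.
Eigenvectors give P = [[3, −5], [1, −2]] with P⁻¹ = [[2, −5], [1, −3]], and Q = P·diag(3, 1)·P⁻¹.
Then Q^7 = P·diag(2187, 1)·P⁻¹ = [[6561, −5], [2187, −2]] · [[2, −5], [1, −3]] = [[13117, −32790], [4372, −10929]].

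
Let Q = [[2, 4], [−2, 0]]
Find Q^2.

[[−4, 8], [−4, −8]]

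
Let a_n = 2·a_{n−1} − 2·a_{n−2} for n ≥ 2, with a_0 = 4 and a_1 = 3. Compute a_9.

48

With companion matrix Q = [[2, −2], [1, 0]], [a_n, a_{n−1}]ᵀ = Q·[a_{n−1}, a_{n−2}]ᵀ, so [a_9, a_8]ᵀ = Q⁸·[a_1, a_0]ᵀ.
Q⁸ = [[16, 0], [0, 16]], giving [a_9, a_8]ᵀ = [[48], [64]].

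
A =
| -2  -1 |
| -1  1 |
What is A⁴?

[[26, 7], [7, 5]]

A² = [[5, 1], [1, 2]]
A³ = [[-11, -4], [-4, 1]]
A⁴ = [[26, 7], [7, 5]]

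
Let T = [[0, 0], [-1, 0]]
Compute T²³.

T is strictly triangular, hence nilpotent: T² = 0, so T²³ = 0.

[[0, 0], [0, 0]]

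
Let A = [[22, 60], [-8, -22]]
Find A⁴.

[[16, 0], [0, 16]]

tr A = 0 and det A = -4, so the characteristic polynomial is λ² − (0)λ + (-4) with roots 2 and -2.
Eigenvectors give P = [[-3, -5], [1, 2]] with P⁻¹ = [[-2, -5], [1, 3]], and A = P·diag(2, -2)·P⁻¹.
Then A⁴ = P·diag(16, 16)·P⁻¹ = [[-48, -80], [16, 32]] · [[-2, -5], [1, 3]] = [[16, 0], [0, 16]].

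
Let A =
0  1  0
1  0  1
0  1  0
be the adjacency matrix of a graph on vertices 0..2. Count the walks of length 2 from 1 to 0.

0

The number of length-2 walks from vertex 1 to vertex 0 is entry (1,0) of A², where A is the adjacency matrix.
A² = [[1, 0, 1], [0, 2, 0], [1, 0, 1]]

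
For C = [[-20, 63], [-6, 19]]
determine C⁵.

tr C = -1 and det C = -2, so the characteristic polynomial is λ² − (-1)λ + (-2) with roots -2 and 1.
Eigenvectors give P = [[7, 3], [2, 1]] with P⁻¹ = [[1, -3], [-2, 7]], and C = P·diag(-2, 1)·P⁻¹.
Then C⁵ = P·diag(-32, 1)·P⁻¹ = [[-224, 3], [-64, 1]] · [[1, -3], [-2, 7]] = [[-230, 693], [-66, 199]].

[[-230, 693], [-66, 199]]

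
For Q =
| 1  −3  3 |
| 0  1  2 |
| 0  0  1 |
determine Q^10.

[[1, −30, −240], [0, 1, 20], [0, 0, 1]]

Q = I + N where N = [[0, −3, 3], [0, 0, 2], [0, 0, 0]] is strictly upper-triangular, so N^3 = 0.
(I + N)^10 = I + 10·N + 45·N^2 = [[1, −30, −240], [0, 1, 20], [0, 0, 1]].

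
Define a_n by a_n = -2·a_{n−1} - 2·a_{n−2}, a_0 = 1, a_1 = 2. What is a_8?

With companion matrix A = [[-2, -2], [1, 0]], [a_n, a_{n−1}]ᵀ = A·[a_{n−1}, a_{n−2}]ᵀ, so [a_8, a_7]ᵀ = A⁷·[a_1, a_0]ᵀ.
A⁷ = [[0, 16], [-8, -16]], giving [a_8, a_7]ᵀ = [[16], [-32]].

16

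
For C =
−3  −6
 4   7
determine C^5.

[[−483, −726], [484, 727]]

tr C = 4 and det C = 3, so the characteristic polynomial is λ² − (4)λ + (3) with roots 3 and 1.
Eigenvectors give P = [[−1, 3], [1, −2]] with P⁻¹ = [[2, 3], [1, 1]], and C = P·diag(3, 1)·P⁻¹.
Then C^5 = P·diag(243, 1)·P⁻¹ = [[−243, 3], [243, −2]] · [[2, 3], [1, 1]] = [[−483, −726], [484, 727]].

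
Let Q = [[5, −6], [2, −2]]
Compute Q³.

[[29, −42], [14, −20]]

tr Q = 3 and det Q = 2, so the characteristic polynomial is λ² − (3)λ + (2) with roots 1 and 2.
Eigenvectors give P = [[−3, 2], [−2, 1]] with P⁻¹ = [[1, −2], [2, −3]], and Q = P·diag(1, 2)·P⁻¹.
Then Q³ = P·diag(1, 8)·P⁻¹ = [[−3, 16], [−2, 8]] · [[1, −2], [2, −3]] = [[29, −42], [14, −20]].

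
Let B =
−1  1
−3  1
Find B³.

[[2, −2], [6, −2]]

B² = [[−2, 0], [0, −2]]
B³ = [[2, −2], [6, −2]]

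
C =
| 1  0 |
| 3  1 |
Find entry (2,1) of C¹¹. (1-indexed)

C = I + N where N = [[0, 0], [3, 0]] is strictly lower-triangular, so N² = 0.
(I + N)¹¹ = I + 11·N = [[1, 0], [33, 1]].

33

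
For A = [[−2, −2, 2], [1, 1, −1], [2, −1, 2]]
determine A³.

A² = [[6, 0, 2], [−3, 0, −1], [−1, −7, 9]]
A³ = [[−8, −14, 16], [4, 7, −8], [13, −14, 23]]

[[−8, −14, 16], [4, 7, −8], [13, −14, 23]]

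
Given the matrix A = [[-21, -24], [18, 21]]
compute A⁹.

tr A = 0 and det A = -9, so the characteristic polynomial is λ² − (0)λ + (-9) with roots -3 and 3.
Eigenvectors give P = [[-4, 1], [3, -1]] with P⁻¹ = [[-1, -1], [-3, -4]], and A = P·diag(-3, 3)·P⁻¹.
Then A⁹ = P·diag(-19683, 19683)·P⁻¹ = [[78732, 19683], [-59049, -19683]] · [[-1, -1], [-3, -4]] = [[-137781, -157464], [118098, 137781]].

[[-137781, -157464], [118098, 137781]]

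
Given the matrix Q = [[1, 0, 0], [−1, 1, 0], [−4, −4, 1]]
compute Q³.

[[1, 0, 0], [−3, 1, 0], [0, −12, 1]]

Q = I + N where N = [[0, 0, 0], [−1, 0, 0], [−4, −4, 0]] is strictly lower-triangular, so N³ = 0.
(I + N)³ = I + 3·N + 3·N² = [[1, 0, 0], [−3, 1, 0], [0, −12, 1]].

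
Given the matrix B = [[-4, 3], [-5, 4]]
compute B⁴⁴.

[[1, 0], [0, 1]]

B² = I (check: tr B = 0 and det B = -1), so B⁴⁴ = I since 44 is even.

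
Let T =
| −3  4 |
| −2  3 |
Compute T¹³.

T² = I (check: tr T = 0 and det T = −1), so T¹³ = T since 13 is odd.

[[−3, 4], [−2, 3]]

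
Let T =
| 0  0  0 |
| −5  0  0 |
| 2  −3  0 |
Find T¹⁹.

[[0, 0, 0], [0, 0, 0], [0, 0, 0]]

T is strictly triangular, hence nilpotent: T³ = 0, so T¹⁹ = 0.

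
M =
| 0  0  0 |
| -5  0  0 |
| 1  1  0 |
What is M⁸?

M is strictly triangular, hence nilpotent: M³ = 0, so M⁸ = 0.

[[0, 0, 0], [0, 0, 0], [0, 0, 0]]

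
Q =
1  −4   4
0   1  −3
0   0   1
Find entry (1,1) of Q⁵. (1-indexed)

1

Q = I + N where N = [[0, −4, 4], [0, 0, −3], [0, 0, 0]] is strictly upper-triangular, so N³ = 0.
(I + N)⁵ = I + 5·N + 10·N² = [[1, −20, 140], [0, 1, −15], [0, 0, 1]].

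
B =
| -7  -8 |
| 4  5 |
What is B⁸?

[[13121, 13120], [-6560, -6559]]

tr B = -2 and det B = -3, so the characteristic polynomial is λ² − (-2)λ + (-3) with roots 1 and -3.
Eigenvectors give P = [[-1, 2], [1, -1]] with P⁻¹ = [[1, 2], [1, 1]], and B = P·diag(1, -3)·P⁻¹.
Then B⁸ = P·diag(1, 6561)·P⁻¹ = [[-1, 13122], [1, -6561]] · [[1, 2], [1, 1]] = [[13121, 13120], [-6560, -6559]].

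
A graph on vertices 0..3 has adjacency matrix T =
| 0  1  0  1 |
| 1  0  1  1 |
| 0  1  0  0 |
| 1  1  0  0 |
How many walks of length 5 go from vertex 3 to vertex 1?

The number of length-5 walks from vertex 3 to vertex 1 is entry (3,1) of T^5, where T is the adjacency matrix.
T^2 = [[2, 1, 1, 1], [1, 3, 0, 1], [1, 0, 1, 1], [1, 1, 1, 2]]
T^3 = [[2, 4, 1, 3], [4, 2, 3, 4], [1, 3, 0, 1], [3, 4, 1, 2]]
T^4 = [[7, 6, 4, 6], [6, 11, 2, 6], [4, 2, 3, 4], [6, 6, 4, 7]]
T^5 = [[12, 17, 6, 13], [17, 14, 11, 17], [6, 11, 2, 6], [13, 17, 6, 12]]

17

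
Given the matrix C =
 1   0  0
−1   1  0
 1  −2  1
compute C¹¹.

C = I + N where N = [[0, 0, 0], [−1, 0, 0], [1, −2, 0]] is strictly lower-triangular, so N³ = 0.
(I + N)¹¹ = I + 11·N + 55·N² = [[1, 0, 0], [−11, 1, 0], [121, −22, 1]].

[[1, 0, 0], [−11, 1, 0], [121, −22, 1]]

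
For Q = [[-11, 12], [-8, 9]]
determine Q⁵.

tr Q = -2 and det Q = -3, so the characteristic polynomial is λ² − (-2)λ + (-3) with roots -3 and 1.
Eigenvectors give P = [[3, 1], [2, 1]] with P⁻¹ = [[1, -1], [-2, 3]], and Q = P·diag(-3, 1)·P⁻¹.
Then Q⁵ = P·diag(-243, 1)·P⁻¹ = [[-729, 1], [-486, 1]] · [[1, -1], [-2, 3]] = [[-731, 732], [-488, 489]].

[[-731, 732], [-488, 489]]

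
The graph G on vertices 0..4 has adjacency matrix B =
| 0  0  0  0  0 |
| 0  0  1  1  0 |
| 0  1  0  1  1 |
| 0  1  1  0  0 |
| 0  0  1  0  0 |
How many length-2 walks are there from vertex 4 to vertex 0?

0

The number of length-2 walks from vertex 4 to vertex 0 is entry (4,0) of B^2, where B is the adjacency matrix.
B^2 = [[0, 0, 0, 0, 0], [0, 2, 1, 1, 1], [0, 1, 3, 1, 0], [0, 1, 1, 2, 1], [0, 1, 0, 1, 1]]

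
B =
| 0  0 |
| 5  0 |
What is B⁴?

B is strictly triangular, hence nilpotent: B² = 0, so B⁴ = 0.

[[0, 0], [0, 0]]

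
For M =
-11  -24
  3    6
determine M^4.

tr M = -5 and det M = 6, so the characteristic polynomial is λ² − (-5)λ + (6) with roots -2 and -3.
Eigenvectors give P = [[-8, -3], [3, 1]] with P⁻¹ = [[1, 3], [-3, -8]], and M = P·diag(-2, -3)·P⁻¹.
Then M^4 = P·diag(16, 81)·P⁻¹ = [[-128, -243], [48, 81]] · [[1, 3], [-3, -8]] = [[601, 1560], [-195, -504]].

[[601, 1560], [-195, -504]]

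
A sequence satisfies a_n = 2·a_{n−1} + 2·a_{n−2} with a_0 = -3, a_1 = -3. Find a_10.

-34752

With companion matrix C = [[2, 2], [1, 0]], [a_n, a_{n−1}]ᵀ = C·[a_{n−1}, a_{n−2}]ᵀ, so [a_10, a_9]ᵀ = C^9·[a_1, a_0]ᵀ.
C^9 = [[6688, 4896], [2448, 1792]], giving [a_10, a_9]ᵀ = [[-34752], [-12720]].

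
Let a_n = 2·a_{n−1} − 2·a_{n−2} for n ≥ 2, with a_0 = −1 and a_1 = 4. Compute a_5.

With companion matrix Q = [[2, −2], [1, 0]], [a_n, a_{n−1}]ᵀ = Q·[a_{n−1}, a_{n−2}]ᵀ, so [a_5, a_4]ᵀ = Q^4·[a_1, a_0]ᵀ.
Q^4 = [[−4, 0], [0, −4]], giving [a_5, a_4]ᵀ = [[−16], [4]].

−16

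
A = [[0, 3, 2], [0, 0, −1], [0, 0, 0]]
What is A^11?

A is strictly triangular, hence nilpotent: A^3 = 0, so A^11 = 0.

[[0, 0, 0], [0, 0, 0], [0, 0, 0]]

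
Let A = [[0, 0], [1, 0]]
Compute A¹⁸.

A is strictly triangular, hence nilpotent: A² = 0, so A¹⁸ = 0.

[[0, 0], [0, 0]]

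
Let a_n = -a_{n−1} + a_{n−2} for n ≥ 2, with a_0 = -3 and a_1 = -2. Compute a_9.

-5

With companion matrix T = [[-1, 1], [1, 0]], [a_n, a_{n−1}]ᵀ = T·[a_{n−1}, a_{n−2}]ᵀ, so [a_9, a_8]ᵀ = T^8·[a_1, a_0]ᵀ.
T^8 = [[34, -21], [-21, 13]], giving [a_9, a_8]ᵀ = [[-5], [3]].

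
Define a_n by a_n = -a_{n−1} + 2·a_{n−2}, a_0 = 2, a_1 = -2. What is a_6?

86

With companion matrix T = [[-1, 2], [1, 0]], [a_n, a_{n−1}]ᵀ = T·[a_{n−1}, a_{n−2}]ᵀ, so [a_6, a_5]ᵀ = T^5·[a_1, a_0]ᵀ.
T^5 = [[-21, 22], [11, -10]], giving [a_6, a_5]ᵀ = [[86], [-42]].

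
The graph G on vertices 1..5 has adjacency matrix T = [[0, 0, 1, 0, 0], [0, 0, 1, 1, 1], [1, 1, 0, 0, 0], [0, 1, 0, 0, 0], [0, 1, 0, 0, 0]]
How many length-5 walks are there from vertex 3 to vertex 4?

The number of length-5 walks from vertex 3 to vertex 4 is entry (3,4) of T⁵, where T is the adjacency matrix.
T² = [[1, 1, 0, 0, 0], [1, 3, 0, 0, 0], [0, 0, 2, 1, 1], [0, 0, 1, 1, 1], [0, 0, 1, 1, 1]]
T³ = [[0, 0, 2, 1, 1], [0, 0, 4, 3, 3], [2, 4, 0, 0, 0], [1, 3, 0, 0, 0], [1, 3, 0, 0, 0]]
T⁴ = [[2, 4, 0, 0, 0], [4, 10, 0, 0, 0], [0, 0, 6, 4, 4], [0, 0, 4, 3, 3], [0, 0, 4, 3, 3]]
T⁵ = [[0, 0, 6, 4, 4], [0, 0, 14, 10, 10], [6, 14, 0, 0, 0], [4, 10, 0, 0, 0], [4, 10, 0, 0, 0]]

0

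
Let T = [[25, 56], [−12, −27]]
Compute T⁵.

tr T = −2 and det T = −3, so the characteristic polynomial is λ² − (−2)λ + (−3) with roots 1 and −3.
Eigenvectors give P = [[7, 2], [−3, −1]] with P⁻¹ = [[1, 2], [−3, −7]], and T = P·diag(1, −3)·P⁻¹.
Then T⁵ = P·diag(1, −243)·P⁻¹ = [[7, −486], [−3, 243]] · [[1, 2], [−3, −7]] = [[1465, 3416], [−732, −1707]].

[[1465, 3416], [−732, −1707]]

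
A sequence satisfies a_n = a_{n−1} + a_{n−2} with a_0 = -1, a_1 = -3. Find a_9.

With companion matrix T = [[1, 1], [1, 0]], [a_n, a_{n−1}]ᵀ = T·[a_{n−1}, a_{n−2}]ᵀ, so [a_9, a_8]ᵀ = T^8·[a_1, a_0]ᵀ.
T^8 = [[34, 21], [21, 13]], giving [a_9, a_8]ᵀ = [[-123], [-76]].

-123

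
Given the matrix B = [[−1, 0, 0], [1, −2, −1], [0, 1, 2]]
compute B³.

B² = [[1, 0, 0], [−3, 3, 0], [1, 0, 3]]
B³ = [[−1, 0, 0], [6, −6, −3], [−1, 3, 6]]

[[−1, 0, 0], [6, −6, −3], [−1, 3, 6]]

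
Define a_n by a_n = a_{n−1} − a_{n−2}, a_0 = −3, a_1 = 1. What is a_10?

−1

With companion matrix B = [[1, −1], [1, 0]], [a_n, a_{n−1}]ᵀ = B·[a_{n−1}, a_{n−2}]ᵀ, so [a_10, a_9]ᵀ = B^9·[a_1, a_0]ᵀ.
B^9 = [[−1, 0], [0, −1]], giving [a_10, a_9]ᵀ = [[−1], [3]].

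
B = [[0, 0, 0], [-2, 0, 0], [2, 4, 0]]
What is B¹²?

B is strictly triangular, hence nilpotent: B³ = 0, so B¹² = 0.

[[0, 0, 0], [0, 0, 0], [0, 0, 0]]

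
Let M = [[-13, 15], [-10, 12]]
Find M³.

tr M = -1 and det M = -6, so the characteristic polynomial is λ² − (-1)λ + (-6) with roots -3 and 2.
Eigenvectors give P = [[-3, -1], [-2, -1]] with P⁻¹ = [[-1, 1], [2, -3]], and M = P·diag(-3, 2)·P⁻¹.
Then M³ = P·diag(-27, 8)·P⁻¹ = [[81, -8], [54, -8]] · [[-1, 1], [2, -3]] = [[-97, 105], [-70, 78]].

[[-97, 105], [-70, 78]]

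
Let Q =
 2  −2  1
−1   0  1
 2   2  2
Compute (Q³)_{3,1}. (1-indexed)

28

Q² = [[8, −2, 2], [0, 4, 1], [6, 0, 8]]
Q³ = [[22, −12, 10], [−2, 2, 6], [28, 4, 22]]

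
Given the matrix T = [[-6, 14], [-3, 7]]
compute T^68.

[[-6, 14], [-3, 7]]

T² = T (a projection; rank 1, trace 1), so T^68 = T.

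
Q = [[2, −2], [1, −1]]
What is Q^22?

Q² = Q (a projection; rank 1, trace 1), so Q^22 = Q.

[[2, −2], [1, −1]]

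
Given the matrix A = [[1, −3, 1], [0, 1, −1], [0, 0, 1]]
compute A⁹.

A = I + N where N = [[0, −3, 1], [0, 0, −1], [0, 0, 0]] is strictly upper-triangular, so N³ = 0.
(I + N)⁹ = I + 9·N + 36·N² = [[1, −27, 117], [0, 1, −9], [0, 0, 1]].

[[1, −27, 117], [0, 1, −9], [0, 0, 1]]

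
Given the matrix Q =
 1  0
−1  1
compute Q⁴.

[[1, 0], [−4, 1]]

Q = I + N where N = [[0, 0], [−1, 0]] is strictly lower-triangular, so N² = 0.
(I + N)⁴ = I + 4·N = [[1, 0], [−4, 1]].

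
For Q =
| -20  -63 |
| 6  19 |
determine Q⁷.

tr Q = -1 and det Q = -2, so the characteristic polynomial is λ² − (-1)λ + (-2) with roots 1 and -2.
Eigenvectors give P = [[-3, 7], [1, -2]] with P⁻¹ = [[2, 7], [1, 3]], and Q = P·diag(1, -2)·P⁻¹.
Then Q⁷ = P·diag(1, -128)·P⁻¹ = [[-3, -896], [1, 256]] · [[2, 7], [1, 3]] = [[-902, -2709], [258, 775]].

[[-902, -2709], [258, 775]]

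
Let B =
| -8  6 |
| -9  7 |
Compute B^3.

tr B = -1 and det B = -2, so the characteristic polynomial is λ² − (-1)λ + (-2) with roots 1 and -2.
Eigenvectors give P = [[-2, 1], [-3, 1]] with P⁻¹ = [[1, -1], [3, -2]], and B = P·diag(1, -2)·P⁻¹.
Then B^3 = P·diag(1, -8)·P⁻¹ = [[-2, -8], [-3, -8]] · [[1, -1], [3, -2]] = [[-26, 18], [-27, 19]].

[[-26, 18], [-27, 19]]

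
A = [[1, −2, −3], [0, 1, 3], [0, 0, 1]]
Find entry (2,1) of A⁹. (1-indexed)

0

A = I + N where N = [[0, −2, −3], [0, 0, 3], [0, 0, 0]] is strictly upper-triangular, so N³ = 0.
(I + N)⁹ = I + 9·N + 36·N² = [[1, −18, −243], [0, 1, 27], [0, 0, 1]].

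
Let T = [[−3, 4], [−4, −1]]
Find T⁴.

T² = [[−7, −16], [16, −15]]
T³ = [[85, −12], [12, 79]]
T⁴ = [[−207, 352], [−352, −31]]

[[−207, 352], [−352, −31]]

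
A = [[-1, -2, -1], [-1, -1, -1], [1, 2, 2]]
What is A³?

[[-3, -4, -2], [-2, -3, -2], [2, 4, 3]]

A² = [[2, 2, 1], [1, 1, 0], [-1, 0, 1]]
A³ = [[-3, -4, -2], [-2, -3, -2], [2, 4, 3]]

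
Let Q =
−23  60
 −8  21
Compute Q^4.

[[481, −1200], [160, −399]]

tr Q = −2 and det Q = −3, so the characteristic polynomial is λ² − (−2)λ + (−3) with roots −3 and 1.
Eigenvectors give P = [[3, −5], [1, −2]] with P⁻¹ = [[2, −5], [1, −3]], and Q = P·diag(−3, 1)·P⁻¹.
Then Q^4 = P·diag(81, 1)·P⁻¹ = [[243, −5], [81, −2]] · [[2, −5], [1, −3]] = [[481, −1200], [160, −399]].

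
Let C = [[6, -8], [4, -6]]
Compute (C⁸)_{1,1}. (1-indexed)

tr C = 0 and det C = -4, so the characteristic polynomial is λ² − (0)λ + (-4) with roots -2 and 2.
Eigenvectors give P = [[1, 2], [1, 1]] with P⁻¹ = [[-1, 2], [1, -1]], and C = P·diag(-2, 2)·P⁻¹.
Then C⁸ = P·diag(256, 256)·P⁻¹ = [[256, 512], [256, 256]] · [[-1, 2], [1, -1]] = [[256, 0], [0, 256]].

256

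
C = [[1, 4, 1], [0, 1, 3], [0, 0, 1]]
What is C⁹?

[[1, 36, 441], [0, 1, 27], [0, 0, 1]]

C = I + N where N = [[0, 4, 1], [0, 0, 3], [0, 0, 0]] is strictly upper-triangular, so N³ = 0.
(I + N)⁹ = I + 9·N + 36·N² = [[1, 36, 441], [0, 1, 27], [0, 0, 1]].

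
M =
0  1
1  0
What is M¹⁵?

[[0, 1], [1, 0]]

M² = I (check: tr M = 0 and det M = −1), so M¹⁵ = M since 15 is odd.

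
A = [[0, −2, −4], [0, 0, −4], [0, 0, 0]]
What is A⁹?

[[0, 0, 0], [0, 0, 0], [0, 0, 0]]

A is strictly triangular, hence nilpotent: A³ = 0, so A⁹ = 0.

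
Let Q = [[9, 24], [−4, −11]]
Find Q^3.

tr Q = −2 and det Q = −3, so the characteristic polynomial is λ² − (−2)λ + (−3) with roots −3 and 1.
Eigenvectors give P = [[2, 3], [−1, −1]] with P⁻¹ = [[−1, −3], [1, 2]], and Q = P·diag(−3, 1)·P⁻¹.
Then Q^3 = P·diag(−27, 1)·P⁻¹ = [[−54, 3], [27, −1]] · [[−1, −3], [1, 2]] = [[57, 168], [−28, −83]].

[[57, 168], [−28, −83]]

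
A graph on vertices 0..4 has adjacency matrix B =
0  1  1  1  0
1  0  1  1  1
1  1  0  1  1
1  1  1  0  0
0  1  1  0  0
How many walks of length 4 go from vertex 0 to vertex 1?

The number of length-4 walks from vertex 0 to vertex 1 is entry (0,1) of B^4, where B is the adjacency matrix.
B^2 = [[3, 2, 2, 2, 2], [2, 4, 3, 2, 1], [2, 3, 4, 2, 1], [2, 2, 2, 3, 2], [2, 1, 1, 2, 2]]
B^3 = [[6, 9, 9, 7, 4], [9, 8, 9, 9, 7], [9, 9, 8, 9, 7], [7, 9, 9, 6, 4], [4, 7, 7, 4, 2]]
B^4 = [[25, 26, 26, 24, 18], [26, 34, 33, 26, 17], [26, 33, 34, 26, 17], [24, 26, 26, 25, 18], [18, 17, 17, 18, 14]]

26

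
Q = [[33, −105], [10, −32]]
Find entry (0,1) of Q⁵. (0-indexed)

tr Q = 1 and det Q = −6, so the characteristic polynomial is λ² − (1)λ + (−6) with roots −2 and 3.
Eigenvectors give P = [[3, 7], [1, 2]] with P⁻¹ = [[−2, 7], [1, −3]], and Q = P·diag(−2, 3)·P⁻¹.
Then Q⁵ = P·diag(−32, 243)·P⁻¹ = [[−96, 1701], [−32, 486]] · [[−2, 7], [1, −3]] = [[1893, −5775], [550, −1682]].

−5775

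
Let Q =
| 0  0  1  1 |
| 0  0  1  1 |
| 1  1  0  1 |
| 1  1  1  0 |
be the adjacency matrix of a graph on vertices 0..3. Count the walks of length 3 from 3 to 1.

5

The number of length-3 walks from vertex 3 to vertex 1 is entry (3,1) of Q^3, where Q is the adjacency matrix.
Q^2 = [[2, 2, 1, 1], [2, 2, 1, 1], [1, 1, 3, 2], [1, 1, 2, 3]]
Q^3 = [[2, 2, 5, 5], [2, 2, 5, 5], [5, 5, 4, 5], [5, 5, 5, 4]]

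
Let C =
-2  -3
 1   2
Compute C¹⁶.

C² = I (check: tr C = 0 and det C = -1), so C¹⁶ = I since 16 is even.

[[1, 0], [0, 1]]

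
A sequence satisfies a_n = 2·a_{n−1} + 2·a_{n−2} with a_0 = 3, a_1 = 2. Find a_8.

With companion matrix C = [[2, 2], [1, 0]], [a_n, a_{n−1}]ᵀ = C·[a_{n−1}, a_{n−2}]ᵀ, so [a_8, a_7]ᵀ = C⁷·[a_1, a_0]ᵀ.
C⁷ = [[896, 656], [328, 240]], giving [a_8, a_7]ᵀ = [[3760], [1376]].

3760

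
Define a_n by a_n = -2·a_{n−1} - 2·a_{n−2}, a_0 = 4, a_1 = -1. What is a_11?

With companion matrix C = [[-2, -2], [1, 0]], [a_n, a_{n−1}]ᵀ = C·[a_{n−1}, a_{n−2}]ᵀ, so [a_11, a_10]ᵀ = C¹⁰·[a_1, a_0]ᵀ.
C¹⁰ = [[32, 64], [-32, -32]], giving [a_11, a_10]ᵀ = [[224], [-96]].

224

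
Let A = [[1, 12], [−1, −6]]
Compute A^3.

[[49, 228], [−19, −84]]

tr A = −5 and det A = 6, so the characteristic polynomial is λ² − (−5)λ + (6) with roots −3 and −2.
Eigenvectors give P = [[−3, 4], [1, −1]] with P⁻¹ = [[1, 4], [1, 3]], and A = P·diag(−3, −2)·P⁻¹.
Then A^3 = P·diag(−27, −8)·P⁻¹ = [[81, −32], [−27, 8]] · [[1, 4], [1, 3]] = [[49, 228], [−19, −84]].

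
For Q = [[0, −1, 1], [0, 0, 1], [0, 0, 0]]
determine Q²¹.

[[0, 0, 0], [0, 0, 0], [0, 0, 0]]

Q is strictly triangular, hence nilpotent: Q³ = 0, so Q²¹ = 0.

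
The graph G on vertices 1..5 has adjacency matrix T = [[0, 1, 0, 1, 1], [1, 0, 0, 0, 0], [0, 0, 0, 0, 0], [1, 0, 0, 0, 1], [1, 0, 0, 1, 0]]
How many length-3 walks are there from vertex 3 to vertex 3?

0

The number of length-3 walks from vertex 3 to vertex 3 is entry (3,3) of T³, where T is the adjacency matrix.
T² = [[3, 0, 0, 1, 1], [0, 1, 0, 1, 1], [0, 0, 0, 0, 0], [1, 1, 0, 2, 1], [1, 1, 0, 1, 2]]
T³ = [[2, 3, 0, 4, 4], [3, 0, 0, 1, 1], [0, 0, 0, 0, 0], [4, 1, 0, 2, 3], [4, 1, 0, 3, 2]]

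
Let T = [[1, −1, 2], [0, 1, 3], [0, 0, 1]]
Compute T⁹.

[[1, −9, −90], [0, 1, 27], [0, 0, 1]]

T = I + N where N = [[0, −1, 2], [0, 0, 3], [0, 0, 0]] is strictly upper-triangular, so N³ = 0.
(I + N)⁹ = I + 9·N + 36·N² = [[1, −9, −90], [0, 1, 27], [0, 0, 1]].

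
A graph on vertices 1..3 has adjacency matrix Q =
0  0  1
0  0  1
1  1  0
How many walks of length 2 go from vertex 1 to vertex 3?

The number of length-2 walks from vertex 1 to vertex 3 is entry (1,3) of Q², where Q is the adjacency matrix.
Q² = [[1, 1, 0], [1, 1, 0], [0, 0, 2]]

0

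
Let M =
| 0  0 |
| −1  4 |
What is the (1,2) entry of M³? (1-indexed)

0

M² = [[0, 0], [−4, 16]]
M³ = [[0, 0], [−16, 64]]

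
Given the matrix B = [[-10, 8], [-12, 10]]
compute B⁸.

tr B = 0 and det B = -4, so the characteristic polynomial is λ² − (0)λ + (-4) with roots 2 and -2.
Eigenvectors give P = [[-2, -1], [-3, -1]] with P⁻¹ = [[1, -1], [-3, 2]], and B = P·diag(2, -2)·P⁻¹.
Then B⁸ = P·diag(256, 256)·P⁻¹ = [[-512, -256], [-768, -256]] · [[1, -1], [-3, 2]] = [[256, 0], [0, 256]].

[[256, 0], [0, 256]]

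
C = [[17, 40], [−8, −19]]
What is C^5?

[[977, 2440], [−488, −1219]]

tr C = −2 and det C = −3, so the characteristic polynomial is λ² − (−2)λ + (−3) with roots 1 and −3.
Eigenvectors give P = [[5, −2], [−2, 1]] with P⁻¹ = [[1, 2], [2, 5]], and C = P·diag(1, −3)·P⁻¹.
Then C^5 = P·diag(1, −243)·P⁻¹ = [[5, 486], [−2, −243]] · [[1, 2], [2, 5]] = [[977, 2440], [−488, −1219]].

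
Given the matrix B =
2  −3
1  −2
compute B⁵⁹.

[[2, −3], [1, −2]]

B² = I (check: tr B = 0 and det B = −1), so B⁵⁹ = B since 59 is odd.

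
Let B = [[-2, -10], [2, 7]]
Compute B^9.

tr B = 5 and det B = 6, so the characteristic polynomial is λ² − (5)λ + (6) with roots 3 and 2.
Eigenvectors give P = [[-2, 5], [1, -2]] with P⁻¹ = [[2, 5], [1, 2]], and B = P·diag(3, 2)·P⁻¹.
Then B^9 = P·diag(19683, 512)·P⁻¹ = [[-39366, 2560], [19683, -1024]] · [[2, 5], [1, 2]] = [[-76172, -191710], [38342, 96367]].

[[-76172, -191710], [38342, 96367]]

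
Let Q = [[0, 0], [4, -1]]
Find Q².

[[0, 0], [-4, 1]]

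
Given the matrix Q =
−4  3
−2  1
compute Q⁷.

[[−382, 381], [−254, 253]]

tr Q = −3 and det Q = 2, so the characteristic polynomial is λ² − (−3)λ + (2) with roots −1 and −2.
Eigenvectors give P = [[1, 3], [1, 2]] with P⁻¹ = [[−2, 3], [1, −1]], and Q = P·diag(−1, −2)·P⁻¹.
Then Q⁷ = P·diag(−1, −128)·P⁻¹ = [[−1, −384], [−1, −256]] · [[−2, 3], [1, −1]] = [[−382, 381], [−254, 253]].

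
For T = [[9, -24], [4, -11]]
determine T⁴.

[[-159, 480], [-80, 241]]

tr T = -2 and det T = -3, so the characteristic polynomial is λ² − (-2)λ + (-3) with roots -3 and 1.
Eigenvectors give P = [[-2, 3], [-1, 1]] with P⁻¹ = [[1, -3], [1, -2]], and T = P·diag(-3, 1)·P⁻¹.
Then T⁴ = P·diag(81, 1)·P⁻¹ = [[-162, 3], [-81, 1]] · [[1, -3], [1, -2]] = [[-159, 480], [-80, 241]].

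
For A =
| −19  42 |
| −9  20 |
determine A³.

[[−55, 126], [−27, 62]]

tr A = 1 and det A = −2, so the characteristic polynomial is λ² − (1)λ + (−2) with roots −1 and 2.
Eigenvectors give P = [[7, 2], [3, 1]] with P⁻¹ = [[1, −2], [−3, 7]], and A = P·diag(−1, 2)·P⁻¹.
Then A³ = P·diag(−1, 8)·P⁻¹ = [[−7, 16], [−3, 8]] · [[1, −2], [−3, 7]] = [[−55, 126], [−27, 62]].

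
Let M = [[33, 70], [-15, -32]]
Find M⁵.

[[1893, 3850], [-825, -1682]]

tr M = 1 and det M = -6, so the characteristic polynomial is λ² − (1)λ + (-6) with roots 3 and -2.
Eigenvectors give P = [[7, -2], [-3, 1]] with P⁻¹ = [[1, 2], [3, 7]], and M = P·diag(3, -2)·P⁻¹.
Then M⁵ = P·diag(243, -32)·P⁻¹ = [[1701, 64], [-729, -32]] · [[1, 2], [3, 7]] = [[1893, 3850], [-825, -1682]].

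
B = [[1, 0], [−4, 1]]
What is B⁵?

[[1, 0], [−20, 1]]

B = I + N where N = [[0, 0], [−4, 0]] is strictly lower-triangular, so N² = 0.
(I + N)⁵ = I + 5·N = [[1, 0], [−20, 1]].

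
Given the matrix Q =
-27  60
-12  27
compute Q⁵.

tr Q = 0 and det Q = -9, so the characteristic polynomial is λ² − (0)λ + (-9) with roots 3 and -3.
Eigenvectors give P = [[2, 5], [1, 2]] with P⁻¹ = [[-2, 5], [1, -2]], and Q = P·diag(3, -3)·P⁻¹.
Then Q⁵ = P·diag(243, -243)·P⁻¹ = [[486, -1215], [243, -486]] · [[-2, 5], [1, -2]] = [[-2187, 4860], [-972, 2187]].

[[-2187, 4860], [-972, 2187]]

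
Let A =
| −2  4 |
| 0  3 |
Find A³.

[[−8, 28], [0, 27]]

A² = [[4, 4], [0, 9]]
A³ = [[−8, 28], [0, 27]]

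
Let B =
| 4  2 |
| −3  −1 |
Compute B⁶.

tr B = 3 and det B = 2, so the characteristic polynomial is λ² − (3)λ + (2) with roots 2 and 1.
Eigenvectors give P = [[1, 2], [−1, −3]] with P⁻¹ = [[3, 2], [−1, −1]], and B = P·diag(2, 1)·P⁻¹.
Then B⁶ = P·diag(64, 1)·P⁻¹ = [[64, 2], [−64, −3]] · [[3, 2], [−1, −1]] = [[190, 126], [−189, −125]].

[[190, 126], [−189, −125]]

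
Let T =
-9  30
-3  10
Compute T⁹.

[[-9, 30], [-3, 10]]

T² = T (a projection; rank 1, trace 1), so T⁹ = T.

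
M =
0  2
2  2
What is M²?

[[4, 4], [4, 8]]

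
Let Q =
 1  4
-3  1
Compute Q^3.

[[-35, -36], [27, -35]]

Q^2 = [[-11, 8], [-6, -11]]
Q^3 = [[-35, -36], [27, -35]]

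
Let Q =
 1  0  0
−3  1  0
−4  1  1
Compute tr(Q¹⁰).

Q = I + N where N = [[0, 0, 0], [−3, 0, 0], [−4, 1, 0]] is strictly lower-triangular, so N³ = 0.
(I + N)¹⁰ = I + 10·N + 45·N² = [[1, 0, 0], [−30, 1, 0], [−175, 10, 1]].

3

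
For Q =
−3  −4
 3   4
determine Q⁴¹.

Q² = Q (a projection; rank 1, trace 1), so Q⁴¹ = Q.

[[−3, −4], [3, 4]]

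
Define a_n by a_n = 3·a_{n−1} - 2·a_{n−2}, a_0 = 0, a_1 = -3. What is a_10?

-3069

With companion matrix Q = [[3, -2], [1, 0]], [a_n, a_{n−1}]ᵀ = Q·[a_{n−1}, a_{n−2}]ᵀ, so [a_10, a_9]ᵀ = Q⁹·[a_1, a_0]ᵀ.
Q⁹ = [[1023, -1022], [511, -510]], giving [a_10, a_9]ᵀ = [[-3069], [-1533]].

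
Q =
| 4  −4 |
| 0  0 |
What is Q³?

[[64, −64], [0, 0]]

Q² = [[16, −16], [0, 0]]
Q³ = [[64, −64], [0, 0]]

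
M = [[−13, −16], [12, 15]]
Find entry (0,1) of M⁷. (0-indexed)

−8752

tr M = 2 and det M = −3, so the characteristic polynomial is λ² − (2)λ + (−3) with roots −1 and 3.
Eigenvectors give P = [[4, −1], [−3, 1]] with P⁻¹ = [[1, 1], [3, 4]], and M = P·diag(−1, 3)·P⁻¹.
Then M⁷ = P·diag(−1, 2187)·P⁻¹ = [[−4, −2187], [3, 2187]] · [[1, 1], [3, 4]] = [[−6565, −8752], [6564, 8751]].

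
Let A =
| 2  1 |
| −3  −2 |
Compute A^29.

A² = I (check: tr A = 0 and det A = −1), so A^29 = A since 29 is odd.

[[2, 1], [−3, −2]]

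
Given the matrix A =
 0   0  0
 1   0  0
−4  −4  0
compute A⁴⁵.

A is strictly triangular, hence nilpotent: A³ = 0, so A⁴⁵ = 0.

[[0, 0, 0], [0, 0, 0], [0, 0, 0]]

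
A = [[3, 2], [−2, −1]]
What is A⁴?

[[9, 8], [−8, −7]]

A² = [[5, 4], [−4, −3]]
A³ = [[7, 6], [−6, −5]]
A⁴ = [[9, 8], [−8, −7]]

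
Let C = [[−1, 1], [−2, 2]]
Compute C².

[[−1, 1], [−2, 2]]

C² = C (a projection; rank 1, trace 1), so C² = C.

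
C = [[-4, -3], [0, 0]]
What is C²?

[[16, 12], [0, 0]]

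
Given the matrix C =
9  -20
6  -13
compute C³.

[[129, -260], [78, -157]]

tr C = -4 and det C = 3, so the characteristic polynomial is λ² − (-4)λ + (3) with roots -3 and -1.
Eigenvectors give P = [[-5, 2], [-3, 1]] with P⁻¹ = [[1, -2], [3, -5]], and C = P·diag(-3, -1)·P⁻¹.
Then C³ = P·diag(-27, -1)·P⁻¹ = [[135, -2], [81, -1]] · [[1, -2], [3, -5]] = [[129, -260], [78, -157]].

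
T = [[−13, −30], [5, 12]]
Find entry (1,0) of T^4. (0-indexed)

−65

tr T = −1 and det T = −6, so the characteristic polynomial is λ² − (−1)λ + (−6) with roots 2 and −3.
Eigenvectors give P = [[−2, −3], [1, 1]] with P⁻¹ = [[1, 3], [−1, −2]], and T = P·diag(2, −3)·P⁻¹.
Then T^4 = P·diag(16, 81)·P⁻¹ = [[−32, −243], [16, 81]] · [[1, 3], [−1, −2]] = [[211, 390], [−65, −114]].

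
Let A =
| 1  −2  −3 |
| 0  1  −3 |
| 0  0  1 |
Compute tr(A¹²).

3

A = I + N where N = [[0, −2, −3], [0, 0, −3], [0, 0, 0]] is strictly upper-triangular, so N³ = 0.
(I + N)¹² = I + 12·N + 66·N² = [[1, −24, 360], [0, 1, −36], [0, 0, 1]].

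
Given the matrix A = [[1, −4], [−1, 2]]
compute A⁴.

A² = [[5, −12], [−3, 8]]
A³ = [[17, −44], [−11, 28]]
A⁴ = [[61, −156], [−39, 100]]

[[61, −156], [−39, 100]]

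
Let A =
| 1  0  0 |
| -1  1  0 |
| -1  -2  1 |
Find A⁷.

[[1, 0, 0], [-7, 1, 0], [35, -14, 1]]

A = I + N where N = [[0, 0, 0], [-1, 0, 0], [-1, -2, 0]] is strictly lower-triangular, so N³ = 0.
(I + N)⁷ = I + 7·N + 21·N² = [[1, 0, 0], [-7, 1, 0], [35, -14, 1]].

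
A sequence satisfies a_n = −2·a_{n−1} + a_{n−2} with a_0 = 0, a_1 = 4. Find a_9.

3940

With companion matrix Q = [[−2, 1], [1, 0]], [a_n, a_{n−1}]ᵀ = Q·[a_{n−1}, a_{n−2}]ᵀ, so [a_9, a_8]ᵀ = Q^8·[a_1, a_0]ᵀ.
Q^8 = [[985, −408], [−408, 169]], giving [a_9, a_8]ᵀ = [[3940], [−1632]].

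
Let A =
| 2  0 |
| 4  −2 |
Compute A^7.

[[128, 0], [256, −128]]

tr A = 0 and det A = −4, so the characteristic polynomial is λ² − (0)λ + (−4) with roots 2 and −2.
Eigenvectors give P = [[1, 0], [1, −1]] with P⁻¹ = [[1, 0], [1, −1]], and A = P·diag(2, −2)·P⁻¹.
Then A^7 = P·diag(128, −128)·P⁻¹ = [[128, 0], [128, 128]] · [[1, 0], [1, −1]] = [[128, 0], [256, −128]].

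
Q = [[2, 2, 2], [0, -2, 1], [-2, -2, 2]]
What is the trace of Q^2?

0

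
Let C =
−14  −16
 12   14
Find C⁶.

[[64, 0], [0, 64]]

tr C = 0 and det C = −4, so the characteristic polynomial is λ² − (0)λ + (−4) with roots 2 and −2.
Eigenvectors give P = [[−1, −4], [1, 3]] with P⁻¹ = [[3, 4], [−1, −1]], and C = P·diag(2, −2)·P⁻¹.
Then C⁶ = P·diag(64, 64)·P⁻¹ = [[−64, −256], [64, 192]] · [[3, 4], [−1, −1]] = [[64, 0], [0, 64]].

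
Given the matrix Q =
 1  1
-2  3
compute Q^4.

[[-31, 24], [-48, 17]]

Q^2 = [[-1, 4], [-8, 7]]
Q^3 = [[-9, 11], [-22, 13]]
Q^4 = [[-31, 24], [-48, 17]]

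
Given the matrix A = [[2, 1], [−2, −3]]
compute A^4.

[[2, −9], [18, 47]]

A^2 = [[2, −1], [2, 7]]
A^3 = [[6, 5], [−10, −19]]
A^4 = [[2, −9], [18, 47]]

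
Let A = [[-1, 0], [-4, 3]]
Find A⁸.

tr A = 2 and det A = -3, so the characteristic polynomial is λ² − (2)λ + (-3) with roots -1 and 3.
Eigenvectors give P = [[1, 0], [1, -1]] with P⁻¹ = [[1, 0], [1, -1]], and A = P·diag(-1, 3)·P⁻¹.
Then A⁸ = P·diag(1, 6561)·P⁻¹ = [[1, 0], [1, -6561]] · [[1, 0], [1, -1]] = [[1, 0], [-6560, 6561]].

[[1, 0], [-6560, 6561]]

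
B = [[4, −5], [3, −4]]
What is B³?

[[4, −5], [3, −4]]

B² = I (check: tr B = 0 and det B = −1), so B³ = B since 3 is odd.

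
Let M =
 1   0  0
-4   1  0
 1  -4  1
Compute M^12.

M = I + N where N = [[0, 0, 0], [-4, 0, 0], [1, -4, 0]] is strictly lower-triangular, so N^3 = 0.
(I + N)^12 = I + 12·N + 66·N^2 = [[1, 0, 0], [-48, 1, 0], [1068, -48, 1]].

[[1, 0, 0], [-48, 1, 0], [1068, -48, 1]]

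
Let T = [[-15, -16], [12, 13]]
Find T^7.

tr T = -2 and det T = -3, so the characteristic polynomial is λ² − (-2)λ + (-3) with roots -3 and 1.
Eigenvectors give P = [[-4, 1], [3, -1]] with P⁻¹ = [[-1, -1], [-3, -4]], and T = P·diag(-3, 1)·P⁻¹.
Then T^7 = P·diag(-2187, 1)·P⁻¹ = [[8748, 1], [-6561, -1]] · [[-1, -1], [-3, -4]] = [[-8751, -8752], [6564, 6565]].

[[-8751, -8752], [6564, 6565]]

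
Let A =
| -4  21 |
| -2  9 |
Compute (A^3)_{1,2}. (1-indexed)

399

tr A = 5 and det A = 6, so the characteristic polynomial is λ² − (5)λ + (6) with roots 3 and 2.
Eigenvectors give P = [[-3, 7], [-1, 2]] with P⁻¹ = [[2, -7], [1, -3]], and A = P·diag(3, 2)·P⁻¹.
Then A^3 = P·diag(27, 8)·P⁻¹ = [[-81, 56], [-27, 16]] · [[2, -7], [1, -3]] = [[-106, 399], [-38, 141]].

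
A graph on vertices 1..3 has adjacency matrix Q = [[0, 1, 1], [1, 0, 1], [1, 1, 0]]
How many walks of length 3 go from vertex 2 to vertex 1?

The number of length-3 walks from vertex 2 to vertex 1 is entry (2,1) of Q³, where Q is the adjacency matrix.
Q² = [[2, 1, 1], [1, 2, 1], [1, 1, 2]]
Q³ = [[2, 3, 3], [3, 2, 3], [3, 3, 2]]

3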